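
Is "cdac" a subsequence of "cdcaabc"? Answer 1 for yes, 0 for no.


Check if "cdac" is a subsequence of "cdcaabc"
Greedy scan:
  Position 0 ('c'): matches sub[0] = 'c'
  Position 1 ('d'): matches sub[1] = 'd'
  Position 2 ('c'): no match needed
  Position 3 ('a'): matches sub[2] = 'a'
  Position 4 ('a'): no match needed
  Position 5 ('b'): no match needed
  Position 6 ('c'): matches sub[3] = 'c'
All 4 characters matched => is a subsequence

1


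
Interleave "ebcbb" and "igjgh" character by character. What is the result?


Interleaving "ebcbb" and "igjgh":
  Position 0: 'e' from first, 'i' from second => "ei"
  Position 1: 'b' from first, 'g' from second => "bg"
  Position 2: 'c' from first, 'j' from second => "cj"
  Position 3: 'b' from first, 'g' from second => "bg"
  Position 4: 'b' from first, 'h' from second => "bh"
Result: eibgcjbgbh

eibgcjbgbh


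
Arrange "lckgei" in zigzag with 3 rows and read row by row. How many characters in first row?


Zigzag "lckgei" into 3 rows:
Placing characters:
  'l' => row 0
  'c' => row 1
  'k' => row 2
  'g' => row 1
  'e' => row 0
  'i' => row 1
Rows:
  Row 0: "le"
  Row 1: "cgi"
  Row 2: "k"
First row length: 2

2


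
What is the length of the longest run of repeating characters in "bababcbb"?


Input: "bababcbb"
Scanning for longest run:
  Position 1 ('a'): new char, reset run to 1
  Position 2 ('b'): new char, reset run to 1
  Position 3 ('a'): new char, reset run to 1
  Position 4 ('b'): new char, reset run to 1
  Position 5 ('c'): new char, reset run to 1
  Position 6 ('b'): new char, reset run to 1
  Position 7 ('b'): continues run of 'b', length=2
Longest run: 'b' with length 2

2


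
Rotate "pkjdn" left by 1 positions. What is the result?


Input: "pkjdn", rotate left by 1
First 1 characters: "p"
Remaining characters: "kjdn"
Concatenate remaining + first: "kjdn" + "p" = "kjdnp"

kjdnp


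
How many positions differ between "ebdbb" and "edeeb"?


Comparing "ebdbb" and "edeeb" position by position:
  Position 0: 'e' vs 'e' => same
  Position 1: 'b' vs 'd' => DIFFER
  Position 2: 'd' vs 'e' => DIFFER
  Position 3: 'b' vs 'e' => DIFFER
  Position 4: 'b' vs 'b' => same
Positions that differ: 3

3


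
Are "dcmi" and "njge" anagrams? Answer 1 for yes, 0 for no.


Strings: "dcmi", "njge"
Sorted first:  cdim
Sorted second: egjn
Differ at position 0: 'c' vs 'e' => not anagrams

0


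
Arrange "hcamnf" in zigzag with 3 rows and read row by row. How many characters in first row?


Zigzag "hcamnf" into 3 rows:
Placing characters:
  'h' => row 0
  'c' => row 1
  'a' => row 2
  'm' => row 1
  'n' => row 0
  'f' => row 1
Rows:
  Row 0: "hn"
  Row 1: "cmf"
  Row 2: "a"
First row length: 2

2


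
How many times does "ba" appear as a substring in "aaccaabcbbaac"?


Searching for "ba" in "aaccaabcbbaac"
Scanning each position:
  Position 0: "aa" => no
  Position 1: "ac" => no
  Position 2: "cc" => no
  Position 3: "ca" => no
  Position 4: "aa" => no
  Position 5: "ab" => no
  Position 6: "bc" => no
  Position 7: "cb" => no
  Position 8: "bb" => no
  Position 9: "ba" => MATCH
  Position 10: "aa" => no
  Position 11: "ac" => no
Total occurrences: 1

1


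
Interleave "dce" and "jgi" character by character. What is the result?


Interleaving "dce" and "jgi":
  Position 0: 'd' from first, 'j' from second => "dj"
  Position 1: 'c' from first, 'g' from second => "cg"
  Position 2: 'e' from first, 'i' from second => "ei"
Result: djcgei

djcgei


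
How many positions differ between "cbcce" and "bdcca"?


Comparing "cbcce" and "bdcca" position by position:
  Position 0: 'c' vs 'b' => DIFFER
  Position 1: 'b' vs 'd' => DIFFER
  Position 2: 'c' vs 'c' => same
  Position 3: 'c' vs 'c' => same
  Position 4: 'e' vs 'a' => DIFFER
Positions that differ: 3

3


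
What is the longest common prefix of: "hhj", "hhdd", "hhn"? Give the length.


Words: hhj, hhdd, hhn
  Position 0: all 'h' => match
  Position 1: all 'h' => match
  Position 2: ('j', 'd', 'n') => mismatch, stop
LCP = "hh" (length 2)

2


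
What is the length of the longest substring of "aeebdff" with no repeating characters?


Input: "aeebdff"
Sliding window (track last position of each char):
  Position 0 ('a'): window [0,0] length 1 -- new best
  Position 1 ('e'): window [0,1] length 2 -- new best
  Position 2 ('e'): repeat (last at 1), move window start to 2
  Position 2 ('e'): window [2,2] length 1
  Position 3 ('b'): window [2,3] length 2
  Position 4 ('d'): window [2,4] length 3 -- new best
  Position 5 ('f'): window [2,5] length 4 -- new best
  Position 6 ('f'): repeat (last at 5), move window start to 6
  Position 6 ('f'): window [6,6] length 1
Longest substring with no repeats: "ebdf" with length 4

4


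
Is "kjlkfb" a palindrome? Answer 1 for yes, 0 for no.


Input: kjlkfb
Reversed: bfkljk
  Compare pos 0 ('k') with pos 5 ('b'): MISMATCH
  Compare pos 1 ('j') with pos 4 ('f'): MISMATCH
  Compare pos 2 ('l') with pos 3 ('k'): MISMATCH
Result: not a palindrome

0


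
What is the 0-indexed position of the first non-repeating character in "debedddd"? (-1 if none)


Input: debedddd
Character frequencies:
  'b': 1
  'd': 5
  'e': 2
Scanning left to right for freq == 1:
  Position 0 ('d'): freq=5, skip
  Position 1 ('e'): freq=2, skip
  Position 2 ('b'): unique! => answer = 2

2


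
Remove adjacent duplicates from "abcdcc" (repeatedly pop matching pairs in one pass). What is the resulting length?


Input: abcdcc
Stack-based adjacent duplicate removal:
  Read 'a': push. Stack: a
  Read 'b': push. Stack: ab
  Read 'c': push. Stack: abc
  Read 'd': push. Stack: abcd
  Read 'c': push. Stack: abcdc
  Read 'c': matches stack top 'c' => pop. Stack: abcd
Final stack: "abcd" (length 4)

4


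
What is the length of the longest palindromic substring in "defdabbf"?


Input: "defdabbf"
Checking substrings for palindromes:
  [5:7] "bb" (len 2) => palindrome
Longest palindromic substring: "bb" with length 2

2


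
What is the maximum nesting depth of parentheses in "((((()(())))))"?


Input: "((((()(())))))"
Tracking depth:
  Position 0 '(': depth becomes 1
  Position 1 '(': depth becomes 2
  Position 2 '(': depth becomes 3
  Position 3 '(': depth becomes 4
  Position 4 '(': depth becomes 5
  Position 5 ')': depth becomes 4
  Position 6 '(': depth becomes 5
  Position 7 '(': depth becomes 6
  Position 8 ')': depth becomes 5
  Position 9 ')': depth becomes 4
  Position 10 ')': depth becomes 3
  Position 11 ')': depth becomes 2
  Position 12 ')': depth becomes 1
  Position 13 ')': depth becomes 0
Maximum depth reached: 6

6


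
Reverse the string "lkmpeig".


Input: lkmpeig
Reading characters right to left:
  Position 6: 'g'
  Position 5: 'i'
  Position 4: 'e'
  Position 3: 'p'
  Position 2: 'm'
  Position 1: 'k'
  Position 0: 'l'
Reversed: giepmkl

giepmkl


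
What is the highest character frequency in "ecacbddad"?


Input: ecacbddad
Character counts:
  'a': 2
  'b': 1
  'c': 2
  'd': 3
  'e': 1
Maximum frequency: 3

3


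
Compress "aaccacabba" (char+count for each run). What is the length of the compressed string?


Input: aaccacabba
Runs:
  'a' x 2 => "a2"
  'c' x 2 => "c2"
  'a' x 1 => "a1"
  'c' x 1 => "c1"
  'a' x 1 => "a1"
  'b' x 2 => "b2"
  'a' x 1 => "a1"
Compressed: "a2c2a1c1a1b2a1"
Compressed length: 14

14


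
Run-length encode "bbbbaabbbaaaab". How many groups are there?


Input: bbbbaabbbaaaab
Scanning for consecutive runs:
  Group 1: 'b' x 4 (positions 0-3)
  Group 2: 'a' x 2 (positions 4-5)
  Group 3: 'b' x 3 (positions 6-8)
  Group 4: 'a' x 4 (positions 9-12)
  Group 5: 'b' x 1 (positions 13-13)
Total groups: 5

5


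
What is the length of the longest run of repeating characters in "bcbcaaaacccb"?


Input: "bcbcaaaacccb"
Scanning for longest run:
  Position 1 ('c'): new char, reset run to 1
  Position 2 ('b'): new char, reset run to 1
  Position 3 ('c'): new char, reset run to 1
  Position 4 ('a'): new char, reset run to 1
  Position 5 ('a'): continues run of 'a', length=2
  Position 6 ('a'): continues run of 'a', length=3
  Position 7 ('a'): continues run of 'a', length=4
  Position 8 ('c'): new char, reset run to 1
  Position 9 ('c'): continues run of 'c', length=2
  Position 10 ('c'): continues run of 'c', length=3
  Position 11 ('b'): new char, reset run to 1
Longest run: 'a' with length 4

4


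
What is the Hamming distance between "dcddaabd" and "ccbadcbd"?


Comparing "dcddaabd" and "ccbadcbd" position by position:
  Position 0: 'd' vs 'c' => differ
  Position 1: 'c' vs 'c' => same
  Position 2: 'd' vs 'b' => differ
  Position 3: 'd' vs 'a' => differ
  Position 4: 'a' vs 'd' => differ
  Position 5: 'a' vs 'c' => differ
  Position 6: 'b' vs 'b' => same
  Position 7: 'd' vs 'd' => same
Total differences (Hamming distance): 5

5


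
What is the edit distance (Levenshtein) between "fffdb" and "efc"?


Computing edit distance: "fffdb" -> "efc"
DP table:
           e    f    c
      0    1    2    3
  f   1    1    1    2
  f   2    2    1    2
  f   3    3    2    2
  d   4    4    3    3
  b   5    5    4    4
Edit distance = dp[5][3] = 4

4


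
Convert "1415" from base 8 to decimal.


Input: "1415" in base 8
Positional expansion:
  Digit '1' (value 1) x 8^3 = 512
  Digit '4' (value 4) x 8^2 = 256
  Digit '1' (value 1) x 8^1 = 8
  Digit '5' (value 5) x 8^0 = 5
Sum = 781

781


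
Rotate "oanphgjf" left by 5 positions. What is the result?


Input: "oanphgjf", rotate left by 5
First 5 characters: "oanph"
Remaining characters: "gjf"
Concatenate remaining + first: "gjf" + "oanph" = "gjfoanph"

gjfoanph


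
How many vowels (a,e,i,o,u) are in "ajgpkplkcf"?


Input: ajgpkplkcf
Checking each character:
  'a' at position 0: vowel (running total: 1)
  'j' at position 1: consonant
  'g' at position 2: consonant
  'p' at position 3: consonant
  'k' at position 4: consonant
  'p' at position 5: consonant
  'l' at position 6: consonant
  'k' at position 7: consonant
  'c' at position 8: consonant
  'f' at position 9: consonant
Total vowels: 1

1


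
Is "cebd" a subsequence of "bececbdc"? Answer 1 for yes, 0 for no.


Check if "cebd" is a subsequence of "bececbdc"
Greedy scan:
  Position 0 ('b'): no match needed
  Position 1 ('e'): no match needed
  Position 2 ('c'): matches sub[0] = 'c'
  Position 3 ('e'): matches sub[1] = 'e'
  Position 4 ('c'): no match needed
  Position 5 ('b'): matches sub[2] = 'b'
  Position 6 ('d'): matches sub[3] = 'd'
  Position 7 ('c'): no match needed
All 4 characters matched => is a subsequence

1


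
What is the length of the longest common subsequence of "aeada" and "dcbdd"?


LCS of "aeada" and "dcbdd"
DP table:
           d    c    b    d    d
      0    0    0    0    0    0
  a   0    0    0    0    0    0
  e   0    0    0    0    0    0
  a   0    0    0    0    0    0
  d   0    1    1    1    1    1
  a   0    1    1    1    1    1
LCS length = dp[5][5] = 1

1


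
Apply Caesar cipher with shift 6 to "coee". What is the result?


Caesar cipher: shift "coee" by 6
  'c' (pos 2) + 6 = pos 8 = 'i'
  'o' (pos 14) + 6 = pos 20 = 'u'
  'e' (pos 4) + 6 = pos 10 = 'k'
  'e' (pos 4) + 6 = pos 10 = 'k'
Result: iukk

iukk


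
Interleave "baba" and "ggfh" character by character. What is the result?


Interleaving "baba" and "ggfh":
  Position 0: 'b' from first, 'g' from second => "bg"
  Position 1: 'a' from first, 'g' from second => "ag"
  Position 2: 'b' from first, 'f' from second => "bf"
  Position 3: 'a' from first, 'h' from second => "ah"
Result: bgagbfah

bgagbfah


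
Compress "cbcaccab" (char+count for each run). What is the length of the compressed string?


Input: cbcaccab
Runs:
  'c' x 1 => "c1"
  'b' x 1 => "b1"
  'c' x 1 => "c1"
  'a' x 1 => "a1"
  'c' x 2 => "c2"
  'a' x 1 => "a1"
  'b' x 1 => "b1"
Compressed: "c1b1c1a1c2a1b1"
Compressed length: 14

14


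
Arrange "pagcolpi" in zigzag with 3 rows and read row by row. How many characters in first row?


Zigzag "pagcolpi" into 3 rows:
Placing characters:
  'p' => row 0
  'a' => row 1
  'g' => row 2
  'c' => row 1
  'o' => row 0
  'l' => row 1
  'p' => row 2
  'i' => row 1
Rows:
  Row 0: "po"
  Row 1: "acli"
  Row 2: "gp"
First row length: 2

2


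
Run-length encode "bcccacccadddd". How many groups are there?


Input: bcccacccadddd
Scanning for consecutive runs:
  Group 1: 'b' x 1 (positions 0-0)
  Group 2: 'c' x 3 (positions 1-3)
  Group 3: 'a' x 1 (positions 4-4)
  Group 4: 'c' x 3 (positions 5-7)
  Group 5: 'a' x 1 (positions 8-8)
  Group 6: 'd' x 4 (positions 9-12)
Total groups: 6

6


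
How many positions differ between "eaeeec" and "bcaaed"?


Comparing "eaeeec" and "bcaaed" position by position:
  Position 0: 'e' vs 'b' => DIFFER
  Position 1: 'a' vs 'c' => DIFFER
  Position 2: 'e' vs 'a' => DIFFER
  Position 3: 'e' vs 'a' => DIFFER
  Position 4: 'e' vs 'e' => same
  Position 5: 'c' vs 'd' => DIFFER
Positions that differ: 5

5


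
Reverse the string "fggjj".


Input: fggjj
Reading characters right to left:
  Position 4: 'j'
  Position 3: 'j'
  Position 2: 'g'
  Position 1: 'g'
  Position 0: 'f'
Reversed: jjggf

jjggf


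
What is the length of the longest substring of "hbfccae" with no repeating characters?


Input: "hbfccae"
Sliding window (track last position of each char):
  Position 0 ('h'): window [0,0] length 1 -- new best
  Position 1 ('b'): window [0,1] length 2 -- new best
  Position 2 ('f'): window [0,2] length 3 -- new best
  Position 3 ('c'): window [0,3] length 4 -- new best
  Position 4 ('c'): repeat (last at 3), move window start to 4
  Position 4 ('c'): window [4,4] length 1
  Position 5 ('a'): window [4,5] length 2
  Position 6 ('e'): window [4,6] length 3
Longest substring with no repeats: "hbfc" with length 4

4


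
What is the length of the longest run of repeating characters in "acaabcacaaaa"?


Input: "acaabcacaaaa"
Scanning for longest run:
  Position 1 ('c'): new char, reset run to 1
  Position 2 ('a'): new char, reset run to 1
  Position 3 ('a'): continues run of 'a', length=2
  Position 4 ('b'): new char, reset run to 1
  Position 5 ('c'): new char, reset run to 1
  Position 6 ('a'): new char, reset run to 1
  Position 7 ('c'): new char, reset run to 1
  Position 8 ('a'): new char, reset run to 1
  Position 9 ('a'): continues run of 'a', length=2
  Position 10 ('a'): continues run of 'a', length=3
  Position 11 ('a'): continues run of 'a', length=4
Longest run: 'a' with length 4

4


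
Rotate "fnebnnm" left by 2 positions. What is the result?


Input: "fnebnnm", rotate left by 2
First 2 characters: "fn"
Remaining characters: "ebnnm"
Concatenate remaining + first: "ebnnm" + "fn" = "ebnnmfn"

ebnnmfn


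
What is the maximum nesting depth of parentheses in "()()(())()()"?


Input: "()()(())()()"
Tracking depth:
  Position 0 '(': depth becomes 1
  Position 1 ')': depth becomes 0
  Position 2 '(': depth becomes 1
  Position 3 ')': depth becomes 0
  Position 4 '(': depth becomes 1
  Position 5 '(': depth becomes 2
  Position 6 ')': depth becomes 1
  Position 7 ')': depth becomes 0
  Position 8 '(': depth becomes 1
  Position 9 ')': depth becomes 0
  Position 10 '(': depth becomes 1
  Position 11 ')': depth becomes 0
Maximum depth reached: 2

2


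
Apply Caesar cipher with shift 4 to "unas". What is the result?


Caesar cipher: shift "unas" by 4
  'u' (pos 20) + 4 = pos 24 = 'y'
  'n' (pos 13) + 4 = pos 17 = 'r'
  'a' (pos 0) + 4 = pos 4 = 'e'
  's' (pos 18) + 4 = pos 22 = 'w'
Result: yrew

yrew


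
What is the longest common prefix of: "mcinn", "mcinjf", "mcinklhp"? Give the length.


Words: mcinn, mcinjf, mcinklhp
  Position 0: all 'm' => match
  Position 1: all 'c' => match
  Position 2: all 'i' => match
  Position 3: all 'n' => match
  Position 4: ('n', 'j', 'k') => mismatch, stop
LCP = "mcin" (length 4)

4


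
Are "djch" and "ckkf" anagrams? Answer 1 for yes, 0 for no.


Strings: "djch", "ckkf"
Sorted first:  cdhj
Sorted second: cfkk
Differ at position 1: 'd' vs 'f' => not anagrams

0


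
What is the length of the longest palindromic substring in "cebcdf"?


Input: "cebcdf"
Checking substrings for palindromes:
  No multi-char palindromic substrings found
Longest palindromic substring: "c" with length 1

1


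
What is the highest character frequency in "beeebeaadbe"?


Input: beeebeaadbe
Character counts:
  'a': 2
  'b': 3
  'd': 1
  'e': 5
Maximum frequency: 5

5


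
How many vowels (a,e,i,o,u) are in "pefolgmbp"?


Input: pefolgmbp
Checking each character:
  'p' at position 0: consonant
  'e' at position 1: vowel (running total: 1)
  'f' at position 2: consonant
  'o' at position 3: vowel (running total: 2)
  'l' at position 4: consonant
  'g' at position 5: consonant
  'm' at position 6: consonant
  'b' at position 7: consonant
  'p' at position 8: consonant
Total vowels: 2

2


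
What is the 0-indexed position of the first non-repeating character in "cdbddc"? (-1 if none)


Input: cdbddc
Character frequencies:
  'b': 1
  'c': 2
  'd': 3
Scanning left to right for freq == 1:
  Position 0 ('c'): freq=2, skip
  Position 1 ('d'): freq=3, skip
  Position 2 ('b'): unique! => answer = 2

2


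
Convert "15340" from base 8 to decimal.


Input: "15340" in base 8
Positional expansion:
  Digit '1' (value 1) x 8^4 = 4096
  Digit '5' (value 5) x 8^3 = 2560
  Digit '3' (value 3) x 8^2 = 192
  Digit '4' (value 4) x 8^1 = 32
  Digit '0' (value 0) x 8^0 = 0
Sum = 6880

6880


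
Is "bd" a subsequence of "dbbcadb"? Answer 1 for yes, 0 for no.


Check if "bd" is a subsequence of "dbbcadb"
Greedy scan:
  Position 0 ('d'): no match needed
  Position 1 ('b'): matches sub[0] = 'b'
  Position 2 ('b'): no match needed
  Position 3 ('c'): no match needed
  Position 4 ('a'): no match needed
  Position 5 ('d'): matches sub[1] = 'd'
  Position 6 ('b'): no match needed
All 2 characters matched => is a subsequence

1


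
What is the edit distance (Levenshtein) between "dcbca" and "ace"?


Computing edit distance: "dcbca" -> "ace"
DP table:
           a    c    e
      0    1    2    3
  d   1    1    2    3
  c   2    2    1    2
  b   3    3    2    2
  c   4    4    3    3
  a   5    4    4    4
Edit distance = dp[5][3] = 4

4


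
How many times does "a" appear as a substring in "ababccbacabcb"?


Searching for "a" in "ababccbacabcb"
Scanning each position:
  Position 0: "a" => MATCH
  Position 1: "b" => no
  Position 2: "a" => MATCH
  Position 3: "b" => no
  Position 4: "c" => no
  Position 5: "c" => no
  Position 6: "b" => no
  Position 7: "a" => MATCH
  Position 8: "c" => no
  Position 9: "a" => MATCH
  Position 10: "b" => no
  Position 11: "c" => no
  Position 12: "b" => no
Total occurrences: 4

4


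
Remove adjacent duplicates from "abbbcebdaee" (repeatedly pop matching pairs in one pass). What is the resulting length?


Input: abbbcebdaee
Stack-based adjacent duplicate removal:
  Read 'a': push. Stack: a
  Read 'b': push. Stack: ab
  Read 'b': matches stack top 'b' => pop. Stack: a
  Read 'b': push. Stack: ab
  Read 'c': push. Stack: abc
  Read 'e': push. Stack: abce
  Read 'b': push. Stack: abceb
  Read 'd': push. Stack: abcebd
  Read 'a': push. Stack: abcebda
  Read 'e': push. Stack: abcebdae
  Read 'e': matches stack top 'e' => pop. Stack: abcebda
Final stack: "abcebda" (length 7)

7


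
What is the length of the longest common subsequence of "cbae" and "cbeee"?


LCS of "cbae" and "cbeee"
DP table:
           c    b    e    e    e
      0    0    0    0    0    0
  c   0    1    1    1    1    1
  b   0    1    2    2    2    2
  a   0    1    2    2    2    2
  e   0    1    2    3    3    3
LCS length = dp[4][5] = 3

3


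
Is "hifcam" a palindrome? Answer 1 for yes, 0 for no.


Input: hifcam
Reversed: macfih
  Compare pos 0 ('h') with pos 5 ('m'): MISMATCH
  Compare pos 1 ('i') with pos 4 ('a'): MISMATCH
  Compare pos 2 ('f') with pos 3 ('c'): MISMATCH
Result: not a palindrome

0


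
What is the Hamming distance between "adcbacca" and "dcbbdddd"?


Comparing "adcbacca" and "dcbbdddd" position by position:
  Position 0: 'a' vs 'd' => differ
  Position 1: 'd' vs 'c' => differ
  Position 2: 'c' vs 'b' => differ
  Position 3: 'b' vs 'b' => same
  Position 4: 'a' vs 'd' => differ
  Position 5: 'c' vs 'd' => differ
  Position 6: 'c' vs 'd' => differ
  Position 7: 'a' vs 'd' => differ
Total differences (Hamming distance): 7

7


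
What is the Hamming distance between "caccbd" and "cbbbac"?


Comparing "caccbd" and "cbbbac" position by position:
  Position 0: 'c' vs 'c' => same
  Position 1: 'a' vs 'b' => differ
  Position 2: 'c' vs 'b' => differ
  Position 3: 'c' vs 'b' => differ
  Position 4: 'b' vs 'a' => differ
  Position 5: 'd' vs 'c' => differ
Total differences (Hamming distance): 5

5


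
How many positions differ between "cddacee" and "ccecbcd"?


Comparing "cddacee" and "ccecbcd" position by position:
  Position 0: 'c' vs 'c' => same
  Position 1: 'd' vs 'c' => DIFFER
  Position 2: 'd' vs 'e' => DIFFER
  Position 3: 'a' vs 'c' => DIFFER
  Position 4: 'c' vs 'b' => DIFFER
  Position 5: 'e' vs 'c' => DIFFER
  Position 6: 'e' vs 'd' => DIFFER
Positions that differ: 6

6


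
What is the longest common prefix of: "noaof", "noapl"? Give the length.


Words: noaof, noapl
  Position 0: all 'n' => match
  Position 1: all 'o' => match
  Position 2: all 'a' => match
  Position 3: ('o', 'p') => mismatch, stop
LCP = "noa" (length 3)

3


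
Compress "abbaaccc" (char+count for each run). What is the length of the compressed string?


Input: abbaaccc
Runs:
  'a' x 1 => "a1"
  'b' x 2 => "b2"
  'a' x 2 => "a2"
  'c' x 3 => "c3"
Compressed: "a1b2a2c3"
Compressed length: 8

8


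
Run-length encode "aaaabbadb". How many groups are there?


Input: aaaabbadb
Scanning for consecutive runs:
  Group 1: 'a' x 4 (positions 0-3)
  Group 2: 'b' x 2 (positions 4-5)
  Group 3: 'a' x 1 (positions 6-6)
  Group 4: 'd' x 1 (positions 7-7)
  Group 5: 'b' x 1 (positions 8-8)
Total groups: 5

5


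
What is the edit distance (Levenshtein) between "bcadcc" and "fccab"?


Computing edit distance: "bcadcc" -> "fccab"
DP table:
           f    c    c    a    b
      0    1    2    3    4    5
  b   1    1    2    3    4    4
  c   2    2    1    2    3    4
  a   3    3    2    2    2    3
  d   4    4    3    3    3    3
  c   5    5    4    3    4    4
  c   6    6    5    4    4    5
Edit distance = dp[6][5] = 5

5


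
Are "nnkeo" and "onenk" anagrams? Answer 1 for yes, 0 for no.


Strings: "nnkeo", "onenk"
Sorted first:  eknno
Sorted second: eknno
Sorted forms match => anagrams

1


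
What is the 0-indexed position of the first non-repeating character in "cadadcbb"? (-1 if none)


Input: cadadcbb
Character frequencies:
  'a': 2
  'b': 2
  'c': 2
  'd': 2
Scanning left to right for freq == 1:
  Position 0 ('c'): freq=2, skip
  Position 1 ('a'): freq=2, skip
  Position 2 ('d'): freq=2, skip
  Position 3 ('a'): freq=2, skip
  Position 4 ('d'): freq=2, skip
  Position 5 ('c'): freq=2, skip
  Position 6 ('b'): freq=2, skip
  Position 7 ('b'): freq=2, skip
  No unique character found => answer = -1

-1


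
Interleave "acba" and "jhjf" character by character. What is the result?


Interleaving "acba" and "jhjf":
  Position 0: 'a' from first, 'j' from second => "aj"
  Position 1: 'c' from first, 'h' from second => "ch"
  Position 2: 'b' from first, 'j' from second => "bj"
  Position 3: 'a' from first, 'f' from second => "af"
Result: ajchbjaf

ajchbjaf


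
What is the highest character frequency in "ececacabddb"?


Input: ececacabddb
Character counts:
  'a': 2
  'b': 2
  'c': 3
  'd': 2
  'e': 2
Maximum frequency: 3

3


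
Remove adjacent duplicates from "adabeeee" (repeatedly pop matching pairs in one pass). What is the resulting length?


Input: adabeeee
Stack-based adjacent duplicate removal:
  Read 'a': push. Stack: a
  Read 'd': push. Stack: ad
  Read 'a': push. Stack: ada
  Read 'b': push. Stack: adab
  Read 'e': push. Stack: adabe
  Read 'e': matches stack top 'e' => pop. Stack: adab
  Read 'e': push. Stack: adabe
  Read 'e': matches stack top 'e' => pop. Stack: adab
Final stack: "adab" (length 4)

4


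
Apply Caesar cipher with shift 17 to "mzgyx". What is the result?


Caesar cipher: shift "mzgyx" by 17
  'm' (pos 12) + 17 = pos 3 = 'd'
  'z' (pos 25) + 17 = pos 16 = 'q'
  'g' (pos 6) + 17 = pos 23 = 'x'
  'y' (pos 24) + 17 = pos 15 = 'p'
  'x' (pos 23) + 17 = pos 14 = 'o'
Result: dqxpo

dqxpo


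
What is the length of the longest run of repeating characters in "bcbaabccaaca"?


Input: "bcbaabccaaca"
Scanning for longest run:
  Position 1 ('c'): new char, reset run to 1
  Position 2 ('b'): new char, reset run to 1
  Position 3 ('a'): new char, reset run to 1
  Position 4 ('a'): continues run of 'a', length=2
  Position 5 ('b'): new char, reset run to 1
  Position 6 ('c'): new char, reset run to 1
  Position 7 ('c'): continues run of 'c', length=2
  Position 8 ('a'): new char, reset run to 1
  Position 9 ('a'): continues run of 'a', length=2
  Position 10 ('c'): new char, reset run to 1
  Position 11 ('a'): new char, reset run to 1
Longest run: 'a' with length 2

2


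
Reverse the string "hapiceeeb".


Input: hapiceeeb
Reading characters right to left:
  Position 8: 'b'
  Position 7: 'e'
  Position 6: 'e'
  Position 5: 'e'
  Position 4: 'c'
  Position 3: 'i'
  Position 2: 'p'
  Position 1: 'a'
  Position 0: 'h'
Reversed: beeecipah

beeecipah


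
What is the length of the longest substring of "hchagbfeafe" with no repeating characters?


Input: "hchagbfeafe"
Sliding window (track last position of each char):
  Position 0 ('h'): window [0,0] length 1 -- new best
  Position 1 ('c'): window [0,1] length 2 -- new best
  Position 2 ('h'): repeat (last at 0), move window start to 1
  Position 2 ('h'): window [1,2] length 2
  Position 3 ('a'): window [1,3] length 3 -- new best
  Position 4 ('g'): window [1,4] length 4 -- new best
  Position 5 ('b'): window [1,5] length 5 -- new best
  Position 6 ('f'): window [1,6] length 6 -- new best
  Position 7 ('e'): window [1,7] length 7 -- new best
  Position 8 ('a'): repeat (last at 3), move window start to 4
  Position 8 ('a'): window [4,8] length 5
  Position 9 ('f'): repeat (last at 6), move window start to 7
  Position 9 ('f'): window [7,9] length 3
  Position 10 ('e'): repeat (last at 7), move window start to 8
  Position 10 ('e'): window [8,10] length 3
Longest substring with no repeats: "chagbfe" with length 7

7


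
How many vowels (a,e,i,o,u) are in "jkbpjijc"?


Input: jkbpjijc
Checking each character:
  'j' at position 0: consonant
  'k' at position 1: consonant
  'b' at position 2: consonant
  'p' at position 3: consonant
  'j' at position 4: consonant
  'i' at position 5: vowel (running total: 1)
  'j' at position 6: consonant
  'c' at position 7: consonant
Total vowels: 1

1


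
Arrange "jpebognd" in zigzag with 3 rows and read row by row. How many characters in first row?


Zigzag "jpebognd" into 3 rows:
Placing characters:
  'j' => row 0
  'p' => row 1
  'e' => row 2
  'b' => row 1
  'o' => row 0
  'g' => row 1
  'n' => row 2
  'd' => row 1
Rows:
  Row 0: "jo"
  Row 1: "pbgd"
  Row 2: "en"
First row length: 2

2


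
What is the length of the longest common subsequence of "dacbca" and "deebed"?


LCS of "dacbca" and "deebed"
DP table:
           d    e    e    b    e    d
      0    0    0    0    0    0    0
  d   0    1    1    1    1    1    1
  a   0    1    1    1    1    1    1
  c   0    1    1    1    1    1    1
  b   0    1    1    1    2    2    2
  c   0    1    1    1    2    2    2
  a   0    1    1    1    2    2    2
LCS length = dp[6][6] = 2

2


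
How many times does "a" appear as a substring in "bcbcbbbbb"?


Searching for "a" in "bcbcbbbbb"
Scanning each position:
  Position 0: "b" => no
  Position 1: "c" => no
  Position 2: "b" => no
  Position 3: "c" => no
  Position 4: "b" => no
  Position 5: "b" => no
  Position 6: "b" => no
  Position 7: "b" => no
  Position 8: "b" => no
Total occurrences: 0

0


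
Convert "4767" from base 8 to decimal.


Input: "4767" in base 8
Positional expansion:
  Digit '4' (value 4) x 8^3 = 2048
  Digit '7' (value 7) x 8^2 = 448
  Digit '6' (value 6) x 8^1 = 48
  Digit '7' (value 7) x 8^0 = 7
Sum = 2551

2551


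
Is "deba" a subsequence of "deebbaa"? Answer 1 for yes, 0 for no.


Check if "deba" is a subsequence of "deebbaa"
Greedy scan:
  Position 0 ('d'): matches sub[0] = 'd'
  Position 1 ('e'): matches sub[1] = 'e'
  Position 2 ('e'): no match needed
  Position 3 ('b'): matches sub[2] = 'b'
  Position 4 ('b'): no match needed
  Position 5 ('a'): matches sub[3] = 'a'
  Position 6 ('a'): no match needed
All 4 characters matched => is a subsequence

1


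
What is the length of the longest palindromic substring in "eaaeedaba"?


Input: "eaaeedaba"
Checking substrings for palindromes:
  [0:4] "eaae" (len 4) => palindrome
  [6:9] "aba" (len 3) => palindrome
  [1:3] "aa" (len 2) => palindrome
  [3:5] "ee" (len 2) => palindrome
Longest palindromic substring: "eaae" with length 4

4


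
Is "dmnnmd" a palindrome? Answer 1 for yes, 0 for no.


Input: dmnnmd
Reversed: dmnnmd
  Compare pos 0 ('d') with pos 5 ('d'): match
  Compare pos 1 ('m') with pos 4 ('m'): match
  Compare pos 2 ('n') with pos 3 ('n'): match
Result: palindrome

1


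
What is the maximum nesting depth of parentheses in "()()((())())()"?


Input: "()()((())())()"
Tracking depth:
  Position 0 '(': depth becomes 1
  Position 1 ')': depth becomes 0
  Position 2 '(': depth becomes 1
  Position 3 ')': depth becomes 0
  Position 4 '(': depth becomes 1
  Position 5 '(': depth becomes 2
  Position 6 '(': depth becomes 3
  Position 7 ')': depth becomes 2
  Position 8 ')': depth becomes 1
  Position 9 '(': depth becomes 2
  Position 10 ')': depth becomes 1
  Position 11 ')': depth becomes 0
  Position 12 '(': depth becomes 1
  Position 13 ')': depth becomes 0
Maximum depth reached: 3

3


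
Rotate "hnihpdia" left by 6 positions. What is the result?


Input: "hnihpdia", rotate left by 6
First 6 characters: "hnihpd"
Remaining characters: "ia"
Concatenate remaining + first: "ia" + "hnihpd" = "iahnihpd"

iahnihpd


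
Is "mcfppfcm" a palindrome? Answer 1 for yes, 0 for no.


Input: mcfppfcm
Reversed: mcfppfcm
  Compare pos 0 ('m') with pos 7 ('m'): match
  Compare pos 1 ('c') with pos 6 ('c'): match
  Compare pos 2 ('f') with pos 5 ('f'): match
  Compare pos 3 ('p') with pos 4 ('p'): match
Result: palindrome

1


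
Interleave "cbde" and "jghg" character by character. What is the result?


Interleaving "cbde" and "jghg":
  Position 0: 'c' from first, 'j' from second => "cj"
  Position 1: 'b' from first, 'g' from second => "bg"
  Position 2: 'd' from first, 'h' from second => "dh"
  Position 3: 'e' from first, 'g' from second => "eg"
Result: cjbgdheg

cjbgdheg


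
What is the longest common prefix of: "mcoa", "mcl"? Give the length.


Words: mcoa, mcl
  Position 0: all 'm' => match
  Position 1: all 'c' => match
  Position 2: ('o', 'l') => mismatch, stop
LCP = "mc" (length 2)

2


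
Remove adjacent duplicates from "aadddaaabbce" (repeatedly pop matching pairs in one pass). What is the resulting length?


Input: aadddaaabbce
Stack-based adjacent duplicate removal:
  Read 'a': push. Stack: a
  Read 'a': matches stack top 'a' => pop. Stack: (empty)
  Read 'd': push. Stack: d
  Read 'd': matches stack top 'd' => pop. Stack: (empty)
  Read 'd': push. Stack: d
  Read 'a': push. Stack: da
  Read 'a': matches stack top 'a' => pop. Stack: d
  Read 'a': push. Stack: da
  Read 'b': push. Stack: dab
  Read 'b': matches stack top 'b' => pop. Stack: da
  Read 'c': push. Stack: dac
  Read 'e': push. Stack: dace
Final stack: "dace" (length 4)

4


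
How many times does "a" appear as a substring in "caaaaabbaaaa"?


Searching for "a" in "caaaaabbaaaa"
Scanning each position:
  Position 0: "c" => no
  Position 1: "a" => MATCH
  Position 2: "a" => MATCH
  Position 3: "a" => MATCH
  Position 4: "a" => MATCH
  Position 5: "a" => MATCH
  Position 6: "b" => no
  Position 7: "b" => no
  Position 8: "a" => MATCH
  Position 9: "a" => MATCH
  Position 10: "a" => MATCH
  Position 11: "a" => MATCH
Total occurrences: 9

9


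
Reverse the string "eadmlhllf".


Input: eadmlhllf
Reading characters right to left:
  Position 8: 'f'
  Position 7: 'l'
  Position 6: 'l'
  Position 5: 'h'
  Position 4: 'l'
  Position 3: 'm'
  Position 2: 'd'
  Position 1: 'a'
  Position 0: 'e'
Reversed: fllhlmdae

fllhlmdae


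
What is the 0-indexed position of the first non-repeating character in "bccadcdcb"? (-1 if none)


Input: bccadcdcb
Character frequencies:
  'a': 1
  'b': 2
  'c': 4
  'd': 2
Scanning left to right for freq == 1:
  Position 0 ('b'): freq=2, skip
  Position 1 ('c'): freq=4, skip
  Position 2 ('c'): freq=4, skip
  Position 3 ('a'): unique! => answer = 3

3


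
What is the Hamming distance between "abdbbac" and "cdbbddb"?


Comparing "abdbbac" and "cdbbddb" position by position:
  Position 0: 'a' vs 'c' => differ
  Position 1: 'b' vs 'd' => differ
  Position 2: 'd' vs 'b' => differ
  Position 3: 'b' vs 'b' => same
  Position 4: 'b' vs 'd' => differ
  Position 5: 'a' vs 'd' => differ
  Position 6: 'c' vs 'b' => differ
Total differences (Hamming distance): 6

6


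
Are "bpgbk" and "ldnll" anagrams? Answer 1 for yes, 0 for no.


Strings: "bpgbk", "ldnll"
Sorted first:  bbgkp
Sorted second: dllln
Differ at position 0: 'b' vs 'd' => not anagrams

0


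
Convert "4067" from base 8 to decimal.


Input: "4067" in base 8
Positional expansion:
  Digit '4' (value 4) x 8^3 = 2048
  Digit '0' (value 0) x 8^2 = 0
  Digit '6' (value 6) x 8^1 = 48
  Digit '7' (value 7) x 8^0 = 7
Sum = 2103

2103


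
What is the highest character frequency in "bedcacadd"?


Input: bedcacadd
Character counts:
  'a': 2
  'b': 1
  'c': 2
  'd': 3
  'e': 1
Maximum frequency: 3

3


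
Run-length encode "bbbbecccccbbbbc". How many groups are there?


Input: bbbbecccccbbbbc
Scanning for consecutive runs:
  Group 1: 'b' x 4 (positions 0-3)
  Group 2: 'e' x 1 (positions 4-4)
  Group 3: 'c' x 5 (positions 5-9)
  Group 4: 'b' x 4 (positions 10-13)
  Group 5: 'c' x 1 (positions 14-14)
Total groups: 5

5


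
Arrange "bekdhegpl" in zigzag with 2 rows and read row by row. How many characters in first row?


Zigzag "bekdhegpl" into 2 rows:
Placing characters:
  'b' => row 0
  'e' => row 1
  'k' => row 0
  'd' => row 1
  'h' => row 0
  'e' => row 1
  'g' => row 0
  'p' => row 1
  'l' => row 0
Rows:
  Row 0: "bkhgl"
  Row 1: "edep"
First row length: 5

5


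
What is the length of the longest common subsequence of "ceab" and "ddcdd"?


LCS of "ceab" and "ddcdd"
DP table:
           d    d    c    d    d
      0    0    0    0    0    0
  c   0    0    0    1    1    1
  e   0    0    0    1    1    1
  a   0    0    0    1    1    1
  b   0    0    0    1    1    1
LCS length = dp[4][5] = 1

1


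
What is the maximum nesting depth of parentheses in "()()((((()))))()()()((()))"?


Input: "()()((((()))))()()()((()))"
Tracking depth:
  Position 0 '(': depth becomes 1
  Position 1 ')': depth becomes 0
  Position 2 '(': depth becomes 1
  Position 3 ')': depth becomes 0
  Position 4 '(': depth becomes 1
  Position 5 '(': depth becomes 2
  Position 6 '(': depth becomes 3
  Position 7 '(': depth becomes 4
  Position 8 '(': depth becomes 5
  Position 9 ')': depth becomes 4
  Position 10 ')': depth becomes 3
  Position 11 ')': depth becomes 2
  Position 12 ')': depth becomes 1
  Position 13 ')': depth becomes 0
  Position 14 '(': depth becomes 1
  Position 15 ')': depth becomes 0
  Position 16 '(': depth becomes 1
  Position 17 ')': depth becomes 0
  Position 18 '(': depth becomes 1
  Position 19 ')': depth becomes 0
  Position 20 '(': depth becomes 1
  Position 21 '(': depth becomes 2
  Position 22 '(': depth becomes 3
  Position 23 ')': depth becomes 2
  Position 24 ')': depth becomes 1
  Position 25 ')': depth becomes 0
Maximum depth reached: 5

5


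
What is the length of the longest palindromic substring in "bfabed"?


Input: "bfabed"
Checking substrings for palindromes:
  No multi-char palindromic substrings found
Longest palindromic substring: "b" with length 1

1


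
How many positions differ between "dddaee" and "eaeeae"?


Comparing "dddaee" and "eaeeae" position by position:
  Position 0: 'd' vs 'e' => DIFFER
  Position 1: 'd' vs 'a' => DIFFER
  Position 2: 'd' vs 'e' => DIFFER
  Position 3: 'a' vs 'e' => DIFFER
  Position 4: 'e' vs 'a' => DIFFER
  Position 5: 'e' vs 'e' => same
Positions that differ: 5

5


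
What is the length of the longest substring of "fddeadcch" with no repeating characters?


Input: "fddeadcch"
Sliding window (track last position of each char):
  Position 0 ('f'): window [0,0] length 1 -- new best
  Position 1 ('d'): window [0,1] length 2 -- new best
  Position 2 ('d'): repeat (last at 1), move window start to 2
  Position 2 ('d'): window [2,2] length 1
  Position 3 ('e'): window [2,3] length 2
  Position 4 ('a'): window [2,4] length 3 -- new best
  Position 5 ('d'): repeat (last at 2), move window start to 3
  Position 5 ('d'): window [3,5] length 3
  Position 6 ('c'): window [3,6] length 4 -- new best
  Position 7 ('c'): repeat (last at 6), move window start to 7
  Position 7 ('c'): window [7,7] length 1
  Position 8 ('h'): window [7,8] length 2
Longest substring with no repeats: "eadc" with length 4

4


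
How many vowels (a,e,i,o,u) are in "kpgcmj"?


Input: kpgcmj
Checking each character:
  'k' at position 0: consonant
  'p' at position 1: consonant
  'g' at position 2: consonant
  'c' at position 3: consonant
  'm' at position 4: consonant
  'j' at position 5: consonant
Total vowels: 0

0


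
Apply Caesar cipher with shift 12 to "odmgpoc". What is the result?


Caesar cipher: shift "odmgpoc" by 12
  'o' (pos 14) + 12 = pos 0 = 'a'
  'd' (pos 3) + 12 = pos 15 = 'p'
  'm' (pos 12) + 12 = pos 24 = 'y'
  'g' (pos 6) + 12 = pos 18 = 's'
  'p' (pos 15) + 12 = pos 1 = 'b'
  'o' (pos 14) + 12 = pos 0 = 'a'
  'c' (pos 2) + 12 = pos 14 = 'o'
Result: apysbao

apysbao


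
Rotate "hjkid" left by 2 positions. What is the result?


Input: "hjkid", rotate left by 2
First 2 characters: "hj"
Remaining characters: "kid"
Concatenate remaining + first: "kid" + "hj" = "kidhj"

kidhj


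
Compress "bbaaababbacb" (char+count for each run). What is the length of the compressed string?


Input: bbaaababbacb
Runs:
  'b' x 2 => "b2"
  'a' x 3 => "a3"
  'b' x 1 => "b1"
  'a' x 1 => "a1"
  'b' x 2 => "b2"
  'a' x 1 => "a1"
  'c' x 1 => "c1"
  'b' x 1 => "b1"
Compressed: "b2a3b1a1b2a1c1b1"
Compressed length: 16

16


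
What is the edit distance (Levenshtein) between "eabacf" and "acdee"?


Computing edit distance: "eabacf" -> "acdee"
DP table:
           a    c    d    e    e
      0    1    2    3    4    5
  e   1    1    2    3    3    4
  a   2    1    2    3    4    4
  b   3    2    2    3    4    5
  a   4    3    3    3    4    5
  c   5    4    3    4    4    5
  f   6    5    4    4    5    5
Edit distance = dp[6][5] = 5

5


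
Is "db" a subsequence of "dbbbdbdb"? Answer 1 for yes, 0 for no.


Check if "db" is a subsequence of "dbbbdbdb"
Greedy scan:
  Position 0 ('d'): matches sub[0] = 'd'
  Position 1 ('b'): matches sub[1] = 'b'
  Position 2 ('b'): no match needed
  Position 3 ('b'): no match needed
  Position 4 ('d'): no match needed
  Position 5 ('b'): no match needed
  Position 6 ('d'): no match needed
  Position 7 ('b'): no match needed
All 2 characters matched => is a subsequence

1


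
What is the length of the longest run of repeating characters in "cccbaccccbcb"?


Input: "cccbaccccbcb"
Scanning for longest run:
  Position 1 ('c'): continues run of 'c', length=2
  Position 2 ('c'): continues run of 'c', length=3
  Position 3 ('b'): new char, reset run to 1
  Position 4 ('a'): new char, reset run to 1
  Position 5 ('c'): new char, reset run to 1
  Position 6 ('c'): continues run of 'c', length=2
  Position 7 ('c'): continues run of 'c', length=3
  Position 8 ('c'): continues run of 'c', length=4
  Position 9 ('b'): new char, reset run to 1
  Position 10 ('c'): new char, reset run to 1
  Position 11 ('b'): new char, reset run to 1
Longest run: 'c' with length 4

4
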